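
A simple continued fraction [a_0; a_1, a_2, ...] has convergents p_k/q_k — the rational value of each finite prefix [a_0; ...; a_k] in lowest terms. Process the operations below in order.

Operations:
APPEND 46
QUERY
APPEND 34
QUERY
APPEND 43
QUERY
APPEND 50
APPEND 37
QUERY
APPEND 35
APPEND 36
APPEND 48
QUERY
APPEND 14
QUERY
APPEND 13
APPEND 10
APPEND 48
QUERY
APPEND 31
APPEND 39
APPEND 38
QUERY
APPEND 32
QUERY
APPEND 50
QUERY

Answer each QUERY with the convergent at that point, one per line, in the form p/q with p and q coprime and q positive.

APPEND 46: p_0 = 46·1 + 0 = 46, q_0 = 46·0 + 1 = 1 → 46/1
APPEND 34: p_1 = 34·46 + 1 = 1565, q_1 = 34·1 + 0 = 34 → 1565/34
APPEND 43: p_2 = 43·1565 + 46 = 67341, q_2 = 43·34 + 1 = 1463 → 67341/1463
APPEND 50: p_3 = 50·67341 + 1565 = 3368615, q_3 = 50·1463 + 34 = 73184 → 3368615/73184
APPEND 37: p_4 = 37·3368615 + 67341 = 124706096, q_4 = 37·73184 + 1463 = 2709271 → 124706096/2709271
APPEND 35: p_5 = 35·124706096 + 3368615 = 4368081975, q_5 = 35·2709271 + 73184 = 94897669 → 4368081975/94897669
APPEND 36: p_6 = 36·4368081975 + 124706096 = 157375657196, q_6 = 36·94897669 + 2709271 = 3419025355 → 157375657196/3419025355
APPEND 48: p_7 = 48·157375657196 + 4368081975 = 7558399627383, q_7 = 48·3419025355 + 94897669 = 164208114709 → 7558399627383/164208114709
APPEND 14: p_8 = 14·7558399627383 + 157375657196 = 105974970440558, q_8 = 14·164208114709 + 3419025355 = 2302332631281 → 105974970440558/2302332631281
APPEND 13: p_9 = 13·105974970440558 + 7558399627383 = 1385233015354637, q_9 = 13·2302332631281 + 164208114709 = 30094532321362 → 1385233015354637/30094532321362
APPEND 10: p_10 = 10·1385233015354637 + 105974970440558 = 13958305123986928, q_10 = 10·30094532321362 + 2302332631281 = 303247655844901 → 13958305123986928/303247655844901
APPEND 48: p_11 = 48·13958305123986928 + 1385233015354637 = 671383878966727181, q_11 = 48·303247655844901 + 30094532321362 = 14585982012876610 → 671383878966727181/14585982012876610
APPEND 31: p_12 = 31·671383878966727181 + 13958305123986928 = 20826858553092529539, q_12 = 31·14585982012876610 + 303247655844901 = 452468690055019811 → 20826858553092529539/452468690055019811
APPEND 39: p_13 = 39·20826858553092529539 + 671383878966727181 = 812918867449575379202, q_13 = 39·452468690055019811 + 14585982012876610 = 17660864894158649239 → 812918867449575379202/17660864894158649239
APPEND 38: p_14 = 38·812918867449575379202 + 20826858553092529539 = 30911743821636956939215, q_14 = 38·17660864894158649239 + 452468690055019811 = 671565334668083690893 → 30911743821636956939215/671565334668083690893
APPEND 32: p_15 = 32·30911743821636956939215 + 812918867449575379202 = 989988721159832197434082, q_15 = 32·671565334668083690893 + 17660864894158649239 = 21507751574272836757815 → 989988721159832197434082/21507751574272836757815
APPEND 50: p_16 = 50·989988721159832197434082 + 30911743821636956939215 = 49530347801813246828643315, q_16 = 50·21507751574272836757815 + 671565334668083690893 = 1076059144048309921581643 → 49530347801813246828643315/1076059144048309921581643

46/1
1565/34
67341/1463
124706096/2709271
7558399627383/164208114709
105974970440558/2302332631281
671383878966727181/14585982012876610
30911743821636956939215/671565334668083690893
989988721159832197434082/21507751574272836757815
49530347801813246828643315/1076059144048309921581643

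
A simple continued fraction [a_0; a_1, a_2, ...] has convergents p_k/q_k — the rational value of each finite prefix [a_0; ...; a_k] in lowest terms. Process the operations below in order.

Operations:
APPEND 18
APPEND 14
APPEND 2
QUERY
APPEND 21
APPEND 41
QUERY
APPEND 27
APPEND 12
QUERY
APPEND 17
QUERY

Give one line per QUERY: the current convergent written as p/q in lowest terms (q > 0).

524/29
462061/25572
150304909/8318376
2567670357/142103459

APPEND 18: p_0 = 18·1 + 0 = 18, q_0 = 18·0 + 1 = 1 → 18/1
APPEND 14: p_1 = 14·18 + 1 = 253, q_1 = 14·1 + 0 = 14 → 253/14
APPEND 2: p_2 = 2·253 + 18 = 524, q_2 = 2·14 + 1 = 29 → 524/29
APPEND 21: p_3 = 21·524 + 253 = 11257, q_3 = 21·29 + 14 = 623 → 11257/623
APPEND 41: p_4 = 41·11257 + 524 = 462061, q_4 = 41·623 + 29 = 25572 → 462061/25572
APPEND 27: p_5 = 27·462061 + 11257 = 12486904, q_5 = 27·25572 + 623 = 691067 → 12486904/691067
APPEND 12: p_6 = 12·12486904 + 462061 = 150304909, q_6 = 12·691067 + 25572 = 8318376 → 150304909/8318376
APPEND 17: p_7 = 17·150304909 + 12486904 = 2567670357, q_7 = 17·8318376 + 691067 = 142103459 → 2567670357/142103459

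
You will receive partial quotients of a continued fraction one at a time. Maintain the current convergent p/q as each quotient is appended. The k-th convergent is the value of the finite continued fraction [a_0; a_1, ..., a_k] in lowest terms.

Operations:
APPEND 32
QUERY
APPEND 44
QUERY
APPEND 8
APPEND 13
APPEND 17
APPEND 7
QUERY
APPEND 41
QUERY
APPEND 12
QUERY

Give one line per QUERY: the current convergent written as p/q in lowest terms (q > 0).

APPEND 32: p_0 = 32·1 + 0 = 32, q_0 = 32·0 + 1 = 1 → 32/1
APPEND 44: p_1 = 44·32 + 1 = 1409, q_1 = 44·1 + 0 = 44 → 1409/44
APPEND 8: p_2 = 8·1409 + 32 = 11304, q_2 = 8·44 + 1 = 353 → 11304/353
APPEND 13: p_3 = 13·11304 + 1409 = 148361, q_3 = 13·353 + 44 = 4633 → 148361/4633
APPEND 17: p_4 = 17·148361 + 11304 = 2533441, q_4 = 17·4633 + 353 = 79114 → 2533441/79114
APPEND 7: p_5 = 7·2533441 + 148361 = 17882448, q_5 = 7·79114 + 4633 = 558431 → 17882448/558431
APPEND 41: p_6 = 41·17882448 + 2533441 = 735713809, q_6 = 41·558431 + 79114 = 22974785 → 735713809/22974785
APPEND 12: p_7 = 12·735713809 + 17882448 = 8846448156, q_7 = 12·22974785 + 558431 = 276255851 → 8846448156/276255851

32/1
1409/44
17882448/558431
735713809/22974785
8846448156/276255851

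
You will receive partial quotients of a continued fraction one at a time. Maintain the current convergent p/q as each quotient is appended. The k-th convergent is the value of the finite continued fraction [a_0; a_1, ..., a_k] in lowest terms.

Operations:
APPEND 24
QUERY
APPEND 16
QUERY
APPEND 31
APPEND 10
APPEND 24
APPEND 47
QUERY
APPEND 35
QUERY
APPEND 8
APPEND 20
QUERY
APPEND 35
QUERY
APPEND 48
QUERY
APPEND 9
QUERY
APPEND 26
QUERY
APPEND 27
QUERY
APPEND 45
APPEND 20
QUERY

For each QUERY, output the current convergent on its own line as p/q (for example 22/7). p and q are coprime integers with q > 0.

24/1
385/16
136013848/5652553
4763376039/197959516
769623819239/31984533136
26975076695525/1121047988441
1295573305204439/53842287978304
11687134823535476/485701639793177
305161078717126815/12682084922600906
8251036260185959481/342901994550017639
7440286892001892028681/309208338788017910859

APPEND 24: p_0 = 24·1 + 0 = 24, q_0 = 24·0 + 1 = 1 → 24/1
APPEND 16: p_1 = 16·24 + 1 = 385, q_1 = 16·1 + 0 = 16 → 385/16
APPEND 31: p_2 = 31·385 + 24 = 11959, q_2 = 31·16 + 1 = 497 → 11959/497
APPEND 10: p_3 = 10·11959 + 385 = 119975, q_3 = 10·497 + 16 = 4986 → 119975/4986
APPEND 24: p_4 = 24·119975 + 11959 = 2891359, q_4 = 24·4986 + 497 = 120161 → 2891359/120161
APPEND 47: p_5 = 47·2891359 + 119975 = 136013848, q_5 = 47·120161 + 4986 = 5652553 → 136013848/5652553
APPEND 35: p_6 = 35·136013848 + 2891359 = 4763376039, q_6 = 35·5652553 + 120161 = 197959516 → 4763376039/197959516
APPEND 8: p_7 = 8·4763376039 + 136013848 = 38243022160, q_7 = 8·197959516 + 5652553 = 1589328681 → 38243022160/1589328681
APPEND 20: p_8 = 20·38243022160 + 4763376039 = 769623819239, q_8 = 20·1589328681 + 197959516 = 31984533136 → 769623819239/31984533136
APPEND 35: p_9 = 35·769623819239 + 38243022160 = 26975076695525, q_9 = 35·31984533136 + 1589328681 = 1121047988441 → 26975076695525/1121047988441
APPEND 48: p_10 = 48·26975076695525 + 769623819239 = 1295573305204439, q_10 = 48·1121047988441 + 31984533136 = 53842287978304 → 1295573305204439/53842287978304
APPEND 9: p_11 = 9·1295573305204439 + 26975076695525 = 11687134823535476, q_11 = 9·53842287978304 + 1121047988441 = 485701639793177 → 11687134823535476/485701639793177
APPEND 26: p_12 = 26·11687134823535476 + 1295573305204439 = 305161078717126815, q_12 = 26·485701639793177 + 53842287978304 = 12682084922600906 → 305161078717126815/12682084922600906
APPEND 27: p_13 = 27·305161078717126815 + 11687134823535476 = 8251036260185959481, q_13 = 27·12682084922600906 + 485701639793177 = 342901994550017639 → 8251036260185959481/342901994550017639
APPEND 45: p_14 = 45·8251036260185959481 + 305161078717126815 = 371601792787085303460, q_14 = 45·342901994550017639 + 12682084922600906 = 15443271839673394661 → 371601792787085303460/15443271839673394661
APPEND 20: p_15 = 20·371601792787085303460 + 8251036260185959481 = 7440286892001892028681, q_15 = 20·15443271839673394661 + 342901994550017639 = 309208338788017910859 → 7440286892001892028681/309208338788017910859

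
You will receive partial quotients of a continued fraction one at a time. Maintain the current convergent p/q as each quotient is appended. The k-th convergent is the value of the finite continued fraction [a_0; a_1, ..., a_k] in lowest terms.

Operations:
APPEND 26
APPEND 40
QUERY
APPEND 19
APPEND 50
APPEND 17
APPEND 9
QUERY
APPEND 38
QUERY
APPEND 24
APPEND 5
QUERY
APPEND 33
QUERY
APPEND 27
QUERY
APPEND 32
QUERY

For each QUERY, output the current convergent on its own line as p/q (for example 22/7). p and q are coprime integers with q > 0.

1041/40
152837059/5872709
5824679994/223811233
705550464569/27110522738
23423110487692/900024592655
633129533632253/24327774524423
20283568186719788/779388809374191

APPEND 26: p_0 = 26·1 + 0 = 26, q_0 = 26·0 + 1 = 1 → 26/1
APPEND 40: p_1 = 40·26 + 1 = 1041, q_1 = 40·1 + 0 = 40 → 1041/40
APPEND 19: p_2 = 19·1041 + 26 = 19805, q_2 = 19·40 + 1 = 761 → 19805/761
APPEND 50: p_3 = 50·19805 + 1041 = 991291, q_3 = 50·761 + 40 = 38090 → 991291/38090
APPEND 17: p_4 = 17·991291 + 19805 = 16871752, q_4 = 17·38090 + 761 = 648291 → 16871752/648291
APPEND 9: p_5 = 9·16871752 + 991291 = 152837059, q_5 = 9·648291 + 38090 = 5872709 → 152837059/5872709
APPEND 38: p_6 = 38·152837059 + 16871752 = 5824679994, q_6 = 38·5872709 + 648291 = 223811233 → 5824679994/223811233
APPEND 24: p_7 = 24·5824679994 + 152837059 = 139945156915, q_7 = 24·223811233 + 5872709 = 5377342301 → 139945156915/5377342301
APPEND 5: p_8 = 5·139945156915 + 5824679994 = 705550464569, q_8 = 5·5377342301 + 223811233 = 27110522738 → 705550464569/27110522738
APPEND 33: p_9 = 33·705550464569 + 139945156915 = 23423110487692, q_9 = 33·27110522738 + 5377342301 = 900024592655 → 23423110487692/900024592655
APPEND 27: p_10 = 27·23423110487692 + 705550464569 = 633129533632253, q_10 = 27·900024592655 + 27110522738 = 24327774524423 → 633129533632253/24327774524423
APPEND 32: p_11 = 32·633129533632253 + 23423110487692 = 20283568186719788, q_11 = 32·24327774524423 + 900024592655 = 779388809374191 → 20283568186719788/779388809374191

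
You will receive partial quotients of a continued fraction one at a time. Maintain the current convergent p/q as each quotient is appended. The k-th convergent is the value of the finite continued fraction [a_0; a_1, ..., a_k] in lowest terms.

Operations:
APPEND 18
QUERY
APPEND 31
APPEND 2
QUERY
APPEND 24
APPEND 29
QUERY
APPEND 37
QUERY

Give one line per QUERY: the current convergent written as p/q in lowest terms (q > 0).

18/1
1136/63
808003/44810
29923934/1659513

APPEND 18: p_0 = 18·1 + 0 = 18, q_0 = 18·0 + 1 = 1 → 18/1
APPEND 31: p_1 = 31·18 + 1 = 559, q_1 = 31·1 + 0 = 31 → 559/31
APPEND 2: p_2 = 2·559 + 18 = 1136, q_2 = 2·31 + 1 = 63 → 1136/63
APPEND 24: p_3 = 24·1136 + 559 = 27823, q_3 = 24·63 + 31 = 1543 → 27823/1543
APPEND 29: p_4 = 29·27823 + 1136 = 808003, q_4 = 29·1543 + 63 = 44810 → 808003/44810
APPEND 37: p_5 = 37·808003 + 27823 = 29923934, q_5 = 37·44810 + 1543 = 1659513 → 29923934/1659513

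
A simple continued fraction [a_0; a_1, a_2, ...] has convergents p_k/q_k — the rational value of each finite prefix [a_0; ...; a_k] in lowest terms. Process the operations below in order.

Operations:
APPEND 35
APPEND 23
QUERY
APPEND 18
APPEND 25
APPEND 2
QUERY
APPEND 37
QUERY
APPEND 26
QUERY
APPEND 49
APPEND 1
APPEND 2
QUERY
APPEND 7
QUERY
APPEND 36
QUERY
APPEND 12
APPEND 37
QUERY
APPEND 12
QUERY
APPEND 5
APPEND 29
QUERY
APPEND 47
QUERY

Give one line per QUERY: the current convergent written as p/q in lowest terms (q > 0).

806/23
743305/21211
27866666/795205
725276621/20696541
108149816527/3086170224
793340413405/22638813823
28668404699107/818083467852
12786793686398600/364884779305591
153786338433585889/4388456992095139
22823622428209099194/651296379445752433
1073491972611681990163/30633237003690145637

APPEND 35: p_0 = 35·1 + 0 = 35, q_0 = 35·0 + 1 = 1 → 35/1
APPEND 23: p_1 = 23·35 + 1 = 806, q_1 = 23·1 + 0 = 23 → 806/23
APPEND 18: p_2 = 18·806 + 35 = 14543, q_2 = 18·23 + 1 = 415 → 14543/415
APPEND 25: p_3 = 25·14543 + 806 = 364381, q_3 = 25·415 + 23 = 10398 → 364381/10398
APPEND 2: p_4 = 2·364381 + 14543 = 743305, q_4 = 2·10398 + 415 = 21211 → 743305/21211
APPEND 37: p_5 = 37·743305 + 364381 = 27866666, q_5 = 37·21211 + 10398 = 795205 → 27866666/795205
APPEND 26: p_6 = 26·27866666 + 743305 = 725276621, q_6 = 26·795205 + 21211 = 20696541 → 725276621/20696541
APPEND 49: p_7 = 49·725276621 + 27866666 = 35566421095, q_7 = 49·20696541 + 795205 = 1014925714 → 35566421095/1014925714
APPEND 1: p_8 = 1·35566421095 + 725276621 = 36291697716, q_8 = 1·1014925714 + 20696541 = 1035622255 → 36291697716/1035622255
APPEND 2: p_9 = 2·36291697716 + 35566421095 = 108149816527, q_9 = 2·1035622255 + 1014925714 = 3086170224 → 108149816527/3086170224
APPEND 7: p_10 = 7·108149816527 + 36291697716 = 793340413405, q_10 = 7·3086170224 + 1035622255 = 22638813823 → 793340413405/22638813823
APPEND 36: p_11 = 36·793340413405 + 108149816527 = 28668404699107, q_11 = 36·22638813823 + 3086170224 = 818083467852 → 28668404699107/818083467852
APPEND 12: p_12 = 12·28668404699107 + 793340413405 = 344814196802689, q_12 = 12·818083467852 + 22638813823 = 9839640428047 → 344814196802689/9839640428047
APPEND 37: p_13 = 37·344814196802689 + 28668404699107 = 12786793686398600, q_13 = 37·9839640428047 + 818083467852 = 364884779305591 → 12786793686398600/364884779305591
APPEND 12: p_14 = 12·12786793686398600 + 344814196802689 = 153786338433585889, q_14 = 12·364884779305591 + 9839640428047 = 4388456992095139 → 153786338433585889/4388456992095139
APPEND 5: p_15 = 5·153786338433585889 + 12786793686398600 = 781718485854328045, q_15 = 5·4388456992095139 + 364884779305591 = 22307169739781286 → 781718485854328045/22307169739781286
APPEND 29: p_16 = 29·781718485854328045 + 153786338433585889 = 22823622428209099194, q_16 = 29·22307169739781286 + 4388456992095139 = 651296379445752433 → 22823622428209099194/651296379445752433
APPEND 47: p_17 = 47·22823622428209099194 + 781718485854328045 = 1073491972611681990163, q_17 = 47·651296379445752433 + 22307169739781286 = 30633237003690145637 → 1073491972611681990163/30633237003690145637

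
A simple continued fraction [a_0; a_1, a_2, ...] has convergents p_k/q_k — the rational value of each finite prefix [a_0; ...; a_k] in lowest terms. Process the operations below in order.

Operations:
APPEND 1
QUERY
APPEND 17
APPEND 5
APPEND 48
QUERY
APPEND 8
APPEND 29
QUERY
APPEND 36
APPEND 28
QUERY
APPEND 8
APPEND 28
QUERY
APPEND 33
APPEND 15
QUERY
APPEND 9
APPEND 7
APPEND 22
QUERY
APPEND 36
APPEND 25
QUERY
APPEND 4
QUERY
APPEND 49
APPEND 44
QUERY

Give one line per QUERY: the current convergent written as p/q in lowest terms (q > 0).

APPEND 1: p_0 = 1·1 + 0 = 1, q_0 = 1·0 + 1 = 1 → 1/1
APPEND 17: p_1 = 17·1 + 1 = 18, q_1 = 17·1 + 0 = 17 → 18/17
APPEND 5: p_2 = 5·18 + 1 = 91, q_2 = 5·17 + 1 = 86 → 91/86
APPEND 48: p_3 = 48·91 + 18 = 4386, q_3 = 48·86 + 17 = 4145 → 4386/4145
APPEND 8: p_4 = 8·4386 + 91 = 35179, q_4 = 8·4145 + 86 = 33246 → 35179/33246
APPEND 29: p_5 = 29·35179 + 4386 = 1024577, q_5 = 29·33246 + 4145 = 968279 → 1024577/968279
APPEND 36: p_6 = 36·1024577 + 35179 = 36919951, q_6 = 36·968279 + 33246 = 34891290 → 36919951/34891290
APPEND 28: p_7 = 28·36919951 + 1024577 = 1034783205, q_7 = 28·34891290 + 968279 = 977924399 → 1034783205/977924399
APPEND 8: p_8 = 8·1034783205 + 36919951 = 8315185591, q_8 = 8·977924399 + 34891290 = 7858286482 → 8315185591/7858286482
APPEND 28: p_9 = 28·8315185591 + 1034783205 = 233859979753, q_9 = 28·7858286482 + 977924399 = 221009945895 → 233859979753/221009945895
APPEND 33: p_10 = 33·233859979753 + 8315185591 = 7725694517440, q_10 = 33·221009945895 + 7858286482 = 7301186501017 → 7725694517440/7301186501017
APPEND 15: p_11 = 15·7725694517440 + 233859979753 = 116119277741353, q_11 = 15·7301186501017 + 221009945895 = 109738807461150 → 116119277741353/109738807461150
APPEND 9: p_12 = 9·116119277741353 + 7725694517440 = 1052799194189617, q_12 = 9·109738807461150 + 7301186501017 = 994950453651367 → 1052799194189617/994950453651367
APPEND 7: p_13 = 7·1052799194189617 + 116119277741353 = 7485713637068672, q_13 = 7·994950453651367 + 109738807461150 = 7074391983020719 → 7485713637068672/7074391983020719
APPEND 22: p_14 = 22·7485713637068672 + 1052799194189617 = 165738499209700401, q_14 = 22·7074391983020719 + 994950453651367 = 156631574080107185 → 165738499209700401/156631574080107185
APPEND 36: p_15 = 36·165738499209700401 + 7485713637068672 = 5974071685186283108, q_15 = 36·156631574080107185 + 7074391983020719 = 5645811058866879379 → 5974071685186283108/5645811058866879379
APPEND 25: p_16 = 25·5974071685186283108 + 165738499209700401 = 149517530628866778101, q_16 = 25·5645811058866879379 + 156631574080107185 = 141301908045752091660 → 149517530628866778101/141301908045752091660
APPEND 4: p_17 = 4·149517530628866778101 + 5974071685186283108 = 604044194200653395512, q_17 = 4·141301908045752091660 + 5645811058866879379 = 570853443241875246019 → 604044194200653395512/570853443241875246019
APPEND 49: p_18 = 49·604044194200653395512 + 149517530628866778101 = 29747683046460883158189, q_18 = 49·570853443241875246019 + 141301908045752091660 = 28113120626897639146591 → 29747683046460883158189/28113120626897639146591
APPEND 44: p_19 = 44·29747683046460883158189 + 604044194200653395512 = 1309502098238479512355828, q_19 = 44·28113120626897639146591 + 570853443241875246019 = 1237548161026737997696023 → 1309502098238479512355828/1237548161026737997696023

1/1
4386/4145
1024577/968279
1034783205/977924399
233859979753/221009945895
116119277741353/109738807461150
165738499209700401/156631574080107185
149517530628866778101/141301908045752091660
604044194200653395512/570853443241875246019
1309502098238479512355828/1237548161026737997696023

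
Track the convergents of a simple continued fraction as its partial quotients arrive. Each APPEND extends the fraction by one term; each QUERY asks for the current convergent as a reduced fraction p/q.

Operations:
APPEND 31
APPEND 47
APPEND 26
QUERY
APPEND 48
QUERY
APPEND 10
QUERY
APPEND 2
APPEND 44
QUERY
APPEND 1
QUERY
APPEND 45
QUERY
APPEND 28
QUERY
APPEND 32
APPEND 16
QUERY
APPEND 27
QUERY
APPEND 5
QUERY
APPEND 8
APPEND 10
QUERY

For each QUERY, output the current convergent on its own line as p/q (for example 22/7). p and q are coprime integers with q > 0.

APPEND 31: p_0 = 31·1 + 0 = 31, q_0 = 31·0 + 1 = 1 → 31/1
APPEND 47: p_1 = 47·31 + 1 = 1458, q_1 = 47·1 + 0 = 47 → 1458/47
APPEND 26: p_2 = 26·1458 + 31 = 37939, q_2 = 26·47 + 1 = 1223 → 37939/1223
APPEND 48: p_3 = 48·37939 + 1458 = 1822530, q_3 = 48·1223 + 47 = 58751 → 1822530/58751
APPEND 10: p_4 = 10·1822530 + 37939 = 18263239, q_4 = 10·58751 + 1223 = 588733 → 18263239/588733
APPEND 2: p_5 = 2·18263239 + 1822530 = 38349008, q_5 = 2·588733 + 58751 = 1236217 → 38349008/1236217
APPEND 44: p_6 = 44·38349008 + 18263239 = 1705619591, q_6 = 44·1236217 + 588733 = 54982281 → 1705619591/54982281
APPEND 1: p_7 = 1·1705619591 + 38349008 = 1743968599, q_7 = 1·54982281 + 1236217 = 56218498 → 1743968599/56218498
APPEND 45: p_8 = 45·1743968599 + 1705619591 = 80184206546, q_8 = 45·56218498 + 54982281 = 2584814691 → 80184206546/2584814691
APPEND 28: p_9 = 28·80184206546 + 1743968599 = 2246901751887, q_9 = 28·2584814691 + 56218498 = 72431029846 → 2246901751887/72431029846
APPEND 32: p_10 = 32·2246901751887 + 80184206546 = 71981040266930, q_10 = 32·72431029846 + 2584814691 = 2320377769763 → 71981040266930/2320377769763
APPEND 16: p_11 = 16·71981040266930 + 2246901751887 = 1153943546022767, q_11 = 16·2320377769763 + 72431029846 = 37198475346054 → 1153943546022767/37198475346054
APPEND 27: p_12 = 27·1153943546022767 + 71981040266930 = 31228456782881639, q_12 = 27·37198475346054 + 2320377769763 = 1006679212113221 → 31228456782881639/1006679212113221
APPEND 5: p_13 = 5·31228456782881639 + 1153943546022767 = 157296227460430962, q_13 = 5·1006679212113221 + 37198475346054 = 5070594535912159 → 157296227460430962/5070594535912159
APPEND 8: p_14 = 8·157296227460430962 + 31228456782881639 = 1289598276466329335, q_14 = 8·5070594535912159 + 1006679212113221 = 41571435499410493 → 1289598276466329335/41571435499410493
APPEND 10: p_15 = 10·1289598276466329335 + 157296227460430962 = 13053278992123724312, q_15 = 10·41571435499410493 + 5070594535912159 = 420784949530017089 → 13053278992123724312/420784949530017089

37939/1223
1822530/58751
18263239/588733
1705619591/54982281
1743968599/56218498
80184206546/2584814691
2246901751887/72431029846
1153943546022767/37198475346054
31228456782881639/1006679212113221
157296227460430962/5070594535912159
13053278992123724312/420784949530017089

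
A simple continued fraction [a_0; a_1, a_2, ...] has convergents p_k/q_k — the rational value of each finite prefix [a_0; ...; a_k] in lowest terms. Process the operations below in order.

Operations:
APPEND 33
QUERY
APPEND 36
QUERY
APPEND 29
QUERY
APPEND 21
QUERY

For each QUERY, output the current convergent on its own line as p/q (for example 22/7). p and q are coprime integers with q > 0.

33/1
1189/36
34514/1045
725983/21981

APPEND 33: p_0 = 33·1 + 0 = 33, q_0 = 33·0 + 1 = 1 → 33/1
APPEND 36: p_1 = 36·33 + 1 = 1189, q_1 = 36·1 + 0 = 36 → 1189/36
APPEND 29: p_2 = 29·1189 + 33 = 34514, q_2 = 29·36 + 1 = 1045 → 34514/1045
APPEND 21: p_3 = 21·34514 + 1189 = 725983, q_3 = 21·1045 + 36 = 21981 → 725983/21981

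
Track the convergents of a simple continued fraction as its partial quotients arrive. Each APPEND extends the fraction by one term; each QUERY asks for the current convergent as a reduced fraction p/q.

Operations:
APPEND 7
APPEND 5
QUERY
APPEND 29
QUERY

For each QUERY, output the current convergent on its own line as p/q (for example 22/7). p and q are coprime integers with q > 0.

APPEND 7: p_0 = 7·1 + 0 = 7, q_0 = 7·0 + 1 = 1 → 7/1
APPEND 5: p_1 = 5·7 + 1 = 36, q_1 = 5·1 + 0 = 5 → 36/5
APPEND 29: p_2 = 29·36 + 7 = 1051, q_2 = 29·5 + 1 = 146 → 1051/146

36/5
1051/146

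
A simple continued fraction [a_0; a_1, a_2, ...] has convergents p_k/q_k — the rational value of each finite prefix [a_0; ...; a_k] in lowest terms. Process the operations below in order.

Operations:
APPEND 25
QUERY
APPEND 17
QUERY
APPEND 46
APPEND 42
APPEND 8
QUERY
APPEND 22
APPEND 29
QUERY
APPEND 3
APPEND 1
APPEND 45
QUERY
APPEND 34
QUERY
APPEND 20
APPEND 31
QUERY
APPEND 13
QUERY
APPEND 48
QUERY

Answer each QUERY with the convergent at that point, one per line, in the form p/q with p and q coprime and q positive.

25/1
426/17
6615685/264007
4251333447/169654660
784727021389/31315491402
26697870430592/1065411167365
16603704075060691/662591115167127
216382895111422212/8635024036011353
10402982669423326867/415143744843712071

APPEND 25: p_0 = 25·1 + 0 = 25, q_0 = 25·0 + 1 = 1 → 25/1
APPEND 17: p_1 = 17·25 + 1 = 426, q_1 = 17·1 + 0 = 17 → 426/17
APPEND 46: p_2 = 46·426 + 25 = 19621, q_2 = 46·17 + 1 = 783 → 19621/783
APPEND 42: p_3 = 42·19621 + 426 = 824508, q_3 = 42·783 + 17 = 32903 → 824508/32903
APPEND 8: p_4 = 8·824508 + 19621 = 6615685, q_4 = 8·32903 + 783 = 264007 → 6615685/264007
APPEND 22: p_5 = 22·6615685 + 824508 = 146369578, q_5 = 22·264007 + 32903 = 5841057 → 146369578/5841057
APPEND 29: p_6 = 29·146369578 + 6615685 = 4251333447, q_6 = 29·5841057 + 264007 = 169654660 → 4251333447/169654660
APPEND 3: p_7 = 3·4251333447 + 146369578 = 12900369919, q_7 = 3·169654660 + 5841057 = 514805037 → 12900369919/514805037
APPEND 1: p_8 = 1·12900369919 + 4251333447 = 17151703366, q_8 = 1·514805037 + 169654660 = 684459697 → 17151703366/684459697
APPEND 45: p_9 = 45·17151703366 + 12900369919 = 784727021389, q_9 = 45·684459697 + 514805037 = 31315491402 → 784727021389/31315491402
APPEND 34: p_10 = 34·784727021389 + 17151703366 = 26697870430592, q_10 = 34·31315491402 + 684459697 = 1065411167365 → 26697870430592/1065411167365
APPEND 20: p_11 = 20·26697870430592 + 784727021389 = 534742135633229, q_11 = 20·1065411167365 + 31315491402 = 21339538838702 → 534742135633229/21339538838702
APPEND 31: p_12 = 31·534742135633229 + 26697870430592 = 16603704075060691, q_12 = 31·21339538838702 + 1065411167365 = 662591115167127 → 16603704075060691/662591115167127
APPEND 13: p_13 = 13·16603704075060691 + 534742135633229 = 216382895111422212, q_13 = 13·662591115167127 + 21339538838702 = 8635024036011353 → 216382895111422212/8635024036011353
APPEND 48: p_14 = 48·216382895111422212 + 16603704075060691 = 10402982669423326867, q_14 = 48·8635024036011353 + 662591115167127 = 415143744843712071 → 10402982669423326867/415143744843712071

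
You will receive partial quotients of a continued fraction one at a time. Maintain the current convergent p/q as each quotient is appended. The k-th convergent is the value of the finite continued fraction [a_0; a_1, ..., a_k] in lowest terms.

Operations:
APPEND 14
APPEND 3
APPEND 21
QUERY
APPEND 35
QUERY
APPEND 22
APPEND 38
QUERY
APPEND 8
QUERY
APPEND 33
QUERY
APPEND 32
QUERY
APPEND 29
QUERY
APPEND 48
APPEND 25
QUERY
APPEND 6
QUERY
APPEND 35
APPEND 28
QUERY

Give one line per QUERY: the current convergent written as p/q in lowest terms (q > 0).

917/64
32138/2243
26934352/1879823
216182769/15087994
7160965729/499783625
229367086097/16008163994
6658806462542/464736539451
8002960738665367/558548787980501
48337616509280315/3373616089940648
47643284696286619291/3325156750295229716

APPEND 14: p_0 = 14·1 + 0 = 14, q_0 = 14·0 + 1 = 1 → 14/1
APPEND 3: p_1 = 3·14 + 1 = 43, q_1 = 3·1 + 0 = 3 → 43/3
APPEND 21: p_2 = 21·43 + 14 = 917, q_2 = 21·3 + 1 = 64 → 917/64
APPEND 35: p_3 = 35·917 + 43 = 32138, q_3 = 35·64 + 3 = 2243 → 32138/2243
APPEND 22: p_4 = 22·32138 + 917 = 707953, q_4 = 22·2243 + 64 = 49410 → 707953/49410
APPEND 38: p_5 = 38·707953 + 32138 = 26934352, q_5 = 38·49410 + 2243 = 1879823 → 26934352/1879823
APPEND 8: p_6 = 8·26934352 + 707953 = 216182769, q_6 = 8·1879823 + 49410 = 15087994 → 216182769/15087994
APPEND 33: p_7 = 33·216182769 + 26934352 = 7160965729, q_7 = 33·15087994 + 1879823 = 499783625 → 7160965729/499783625
APPEND 32: p_8 = 32·7160965729 + 216182769 = 229367086097, q_8 = 32·499783625 + 15087994 = 16008163994 → 229367086097/16008163994
APPEND 29: p_9 = 29·229367086097 + 7160965729 = 6658806462542, q_9 = 29·16008163994 + 499783625 = 464736539451 → 6658806462542/464736539451
APPEND 48: p_10 = 48·6658806462542 + 229367086097 = 319852077288113, q_10 = 48·464736539451 + 16008163994 = 22323362057642 → 319852077288113/22323362057642
APPEND 25: p_11 = 25·319852077288113 + 6658806462542 = 8002960738665367, q_11 = 25·22323362057642 + 464736539451 = 558548787980501 → 8002960738665367/558548787980501
APPEND 6: p_12 = 6·8002960738665367 + 319852077288113 = 48337616509280315, q_12 = 6·558548787980501 + 22323362057642 = 3373616089940648 → 48337616509280315/3373616089940648
APPEND 35: p_13 = 35·48337616509280315 + 8002960738665367 = 1699819538563476392, q_13 = 35·3373616089940648 + 558548787980501 = 118635111935903181 → 1699819538563476392/118635111935903181
APPEND 28: p_14 = 28·1699819538563476392 + 48337616509280315 = 47643284696286619291, q_14 = 28·118635111935903181 + 3373616089940648 = 3325156750295229716 → 47643284696286619291/3325156750295229716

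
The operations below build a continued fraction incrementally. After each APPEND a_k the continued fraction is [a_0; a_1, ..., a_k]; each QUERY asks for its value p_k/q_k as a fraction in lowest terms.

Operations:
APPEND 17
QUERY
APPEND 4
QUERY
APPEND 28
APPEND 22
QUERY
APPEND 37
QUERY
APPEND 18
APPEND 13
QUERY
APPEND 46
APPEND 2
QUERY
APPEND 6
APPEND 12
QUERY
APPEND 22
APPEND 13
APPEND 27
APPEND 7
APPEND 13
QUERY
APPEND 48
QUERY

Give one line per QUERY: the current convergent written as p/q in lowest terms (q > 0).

APPEND 17: p_0 = 17·1 + 0 = 17, q_0 = 17·0 + 1 = 1 → 17/1
APPEND 4: p_1 = 4·17 + 1 = 69, q_1 = 4·1 + 0 = 4 → 69/4
APPEND 28: p_2 = 28·69 + 17 = 1949, q_2 = 28·4 + 1 = 113 → 1949/113
APPEND 22: p_3 = 22·1949 + 69 = 42947, q_3 = 22·113 + 4 = 2490 → 42947/2490
APPEND 37: p_4 = 37·42947 + 1949 = 1590988, q_4 = 37·2490 + 113 = 92243 → 1590988/92243
APPEND 18: p_5 = 18·1590988 + 42947 = 28680731, q_5 = 18·92243 + 2490 = 1662864 → 28680731/1662864
APPEND 13: p_6 = 13·28680731 + 1590988 = 374440491, q_6 = 13·1662864 + 92243 = 21709475 → 374440491/21709475
APPEND 46: p_7 = 46·374440491 + 28680731 = 17252943317, q_7 = 46·21709475 + 1662864 = 1000298714 → 17252943317/1000298714
APPEND 2: p_8 = 2·17252943317 + 374440491 = 34880327125, q_8 = 2·1000298714 + 21709475 = 2022306903 → 34880327125/2022306903
APPEND 6: p_9 = 6·34880327125 + 17252943317 = 226534906067, q_9 = 6·2022306903 + 1000298714 = 13134140132 → 226534906067/13134140132
APPEND 12: p_10 = 12·226534906067 + 34880327125 = 2753299199929, q_10 = 12·13134140132 + 2022306903 = 159631988487 → 2753299199929/159631988487
APPEND 22: p_11 = 22·2753299199929 + 226534906067 = 60799117304505, q_11 = 22·159631988487 + 13134140132 = 3525037886846 → 60799117304505/3525037886846
APPEND 13: p_12 = 13·60799117304505 + 2753299199929 = 793141824158494, q_12 = 13·3525037886846 + 159631988487 = 45985124517485 → 793141824158494/45985124517485
APPEND 27: p_13 = 27·793141824158494 + 60799117304505 = 21475628369583843, q_13 = 27·45985124517485 + 3525037886846 = 1245123399858941 → 21475628369583843/1245123399858941
APPEND 7: p_14 = 7·21475628369583843 + 793141824158494 = 151122540411245395, q_14 = 7·1245123399858941 + 45985124517485 = 8761848923530072 → 151122540411245395/8761848923530072
APPEND 13: p_15 = 13·151122540411245395 + 21475628369583843 = 1986068653715773978, q_15 = 13·8761848923530072 + 1245123399858941 = 115149159405749877 → 1986068653715773978/115149159405749877
APPEND 48: p_16 = 48·1986068653715773978 + 151122540411245395 = 95482417918768396339, q_16 = 48·115149159405749877 + 8761848923530072 = 5535921500399524168 → 95482417918768396339/5535921500399524168

17/1
69/4
42947/2490
1590988/92243
374440491/21709475
34880327125/2022306903
2753299199929/159631988487
1986068653715773978/115149159405749877
95482417918768396339/5535921500399524168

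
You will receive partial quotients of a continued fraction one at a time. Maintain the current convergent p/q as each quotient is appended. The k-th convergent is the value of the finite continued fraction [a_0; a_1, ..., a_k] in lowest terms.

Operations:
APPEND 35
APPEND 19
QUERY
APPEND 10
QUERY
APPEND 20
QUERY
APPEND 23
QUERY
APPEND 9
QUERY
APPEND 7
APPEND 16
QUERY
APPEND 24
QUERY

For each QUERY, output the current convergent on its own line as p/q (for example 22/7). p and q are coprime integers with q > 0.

666/19
6695/191
134566/3839
3101713/88488
28049983/800231
3219275487/91841911
77462063282/2209895969

APPEND 35: p_0 = 35·1 + 0 = 35, q_0 = 35·0 + 1 = 1 → 35/1
APPEND 19: p_1 = 19·35 + 1 = 666, q_1 = 19·1 + 0 = 19 → 666/19
APPEND 10: p_2 = 10·666 + 35 = 6695, q_2 = 10·19 + 1 = 191 → 6695/191
APPEND 20: p_3 = 20·6695 + 666 = 134566, q_3 = 20·191 + 19 = 3839 → 134566/3839
APPEND 23: p_4 = 23·134566 + 6695 = 3101713, q_4 = 23·3839 + 191 = 88488 → 3101713/88488
APPEND 9: p_5 = 9·3101713 + 134566 = 28049983, q_5 = 9·88488 + 3839 = 800231 → 28049983/800231
APPEND 7: p_6 = 7·28049983 + 3101713 = 199451594, q_6 = 7·800231 + 88488 = 5690105 → 199451594/5690105
APPEND 16: p_7 = 16·199451594 + 28049983 = 3219275487, q_7 = 16·5690105 + 800231 = 91841911 → 3219275487/91841911
APPEND 24: p_8 = 24·3219275487 + 199451594 = 77462063282, q_8 = 24·91841911 + 5690105 = 2209895969 → 77462063282/2209895969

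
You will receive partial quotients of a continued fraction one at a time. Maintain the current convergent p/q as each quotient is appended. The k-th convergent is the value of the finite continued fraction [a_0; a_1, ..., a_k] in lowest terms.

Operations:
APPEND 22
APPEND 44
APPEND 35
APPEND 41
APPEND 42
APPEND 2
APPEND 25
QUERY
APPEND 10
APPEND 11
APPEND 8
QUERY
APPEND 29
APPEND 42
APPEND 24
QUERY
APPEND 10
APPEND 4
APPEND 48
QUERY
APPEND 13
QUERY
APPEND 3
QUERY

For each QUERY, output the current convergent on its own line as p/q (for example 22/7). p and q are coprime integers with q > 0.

APPEND 22: p_0 = 22·1 + 0 = 22, q_0 = 22·0 + 1 = 1 → 22/1
APPEND 44: p_1 = 44·22 + 1 = 969, q_1 = 44·1 + 0 = 44 → 969/44
APPEND 35: p_2 = 35·969 + 22 = 33937, q_2 = 35·44 + 1 = 1541 → 33937/1541
APPEND 41: p_3 = 41·33937 + 969 = 1392386, q_3 = 41·1541 + 44 = 63225 → 1392386/63225
APPEND 42: p_4 = 42·1392386 + 33937 = 58514149, q_4 = 42·63225 + 1541 = 2656991 → 58514149/2656991
APPEND 2: p_5 = 2·58514149 + 1392386 = 118420684, q_5 = 2·2656991 + 63225 = 5377207 → 118420684/5377207
APPEND 25: p_6 = 25·118420684 + 58514149 = 3019031249, q_6 = 25·5377207 + 2656991 = 137087166 → 3019031249/137087166
APPEND 10: p_7 = 10·3019031249 + 118420684 = 30308733174, q_7 = 10·137087166 + 5377207 = 1376248867 → 30308733174/1376248867
APPEND 11: p_8 = 11·30308733174 + 3019031249 = 336415096163, q_8 = 11·1376248867 + 137087166 = 15275824703 → 336415096163/15275824703
APPEND 8: p_9 = 8·336415096163 + 30308733174 = 2721629502478, q_9 = 8·15275824703 + 1376248867 = 123582846491 → 2721629502478/123582846491
APPEND 29: p_10 = 29·2721629502478 + 336415096163 = 79263670668025, q_10 = 29·123582846491 + 15275824703 = 3599178372942 → 79263670668025/3599178372942
APPEND 42: p_11 = 42·79263670668025 + 2721629502478 = 3331795797559528, q_11 = 42·3599178372942 + 123582846491 = 151289074510055 → 3331795797559528/151289074510055
APPEND 24: p_12 = 24·3331795797559528 + 79263670668025 = 80042362812096697, q_12 = 24·151289074510055 + 3599178372942 = 3634536966614262 → 80042362812096697/3634536966614262
APPEND 10: p_13 = 10·80042362812096697 + 3331795797559528 = 803755423918526498, q_13 = 10·3634536966614262 + 151289074510055 = 36496658740652675 → 803755423918526498/36496658740652675
APPEND 4: p_14 = 4·803755423918526498 + 80042362812096697 = 3295064058486202689, q_14 = 4·36496658740652675 + 3634536966614262 = 149621171929224962 → 3295064058486202689/149621171929224962
APPEND 48: p_15 = 48·3295064058486202689 + 803755423918526498 = 158966830231256255570, q_15 = 48·149621171929224962 + 36496658740652675 = 7218312911343450851 → 158966830231256255570/7218312911343450851
APPEND 13: p_16 = 13·158966830231256255570 + 3295064058486202689 = 2069863857064817525099, q_16 = 13·7218312911343450851 + 149621171929224962 = 93987689019394086025 → 2069863857064817525099/93987689019394086025
APPEND 3: p_17 = 3·2069863857064817525099 + 158966830231256255570 = 6368558401425708830867, q_17 = 3·93987689019394086025 + 7218312911343450851 = 289181379969525708926 → 6368558401425708830867/289181379969525708926

3019031249/137087166
2721629502478/123582846491
80042362812096697/3634536966614262
158966830231256255570/7218312911343450851
2069863857064817525099/93987689019394086025
6368558401425708830867/289181379969525708926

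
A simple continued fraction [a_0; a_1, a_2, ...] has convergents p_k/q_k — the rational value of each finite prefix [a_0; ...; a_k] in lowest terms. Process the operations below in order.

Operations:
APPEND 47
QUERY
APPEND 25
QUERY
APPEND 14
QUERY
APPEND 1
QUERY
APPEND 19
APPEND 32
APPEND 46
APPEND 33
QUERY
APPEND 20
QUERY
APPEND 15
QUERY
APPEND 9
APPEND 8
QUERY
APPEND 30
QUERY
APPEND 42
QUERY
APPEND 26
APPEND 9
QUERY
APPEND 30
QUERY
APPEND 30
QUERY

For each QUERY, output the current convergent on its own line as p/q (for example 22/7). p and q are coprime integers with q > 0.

47/1
1176/25
16511/351
17687/376
17175932077/365135439
344038781914/7313766211
5177757660787/110071628604
380728619492763/8093739017780
11468802442511887/243810128957047
482070431204992017/10248119155213754
113389770555155730978/2410502292635845613
3414238416668444233669/72581763687239883041
102540542270608482741048/2179863412909832336843

APPEND 47: p_0 = 47·1 + 0 = 47, q_0 = 47·0 + 1 = 1 → 47/1
APPEND 25: p_1 = 25·47 + 1 = 1176, q_1 = 25·1 + 0 = 25 → 1176/25
APPEND 14: p_2 = 14·1176 + 47 = 16511, q_2 = 14·25 + 1 = 351 → 16511/351
APPEND 1: p_3 = 1·16511 + 1176 = 17687, q_3 = 1·351 + 25 = 376 → 17687/376
APPEND 19: p_4 = 19·17687 + 16511 = 352564, q_4 = 19·376 + 351 = 7495 → 352564/7495
APPEND 32: p_5 = 32·352564 + 17687 = 11299735, q_5 = 32·7495 + 376 = 240216 → 11299735/240216
APPEND 46: p_6 = 46·11299735 + 352564 = 520140374, q_6 = 46·240216 + 7495 = 11057431 → 520140374/11057431
APPEND 33: p_7 = 33·520140374 + 11299735 = 17175932077, q_7 = 33·11057431 + 240216 = 365135439 → 17175932077/365135439
APPEND 20: p_8 = 20·17175932077 + 520140374 = 344038781914, q_8 = 20·365135439 + 11057431 = 7313766211 → 344038781914/7313766211
APPEND 15: p_9 = 15·344038781914 + 17175932077 = 5177757660787, q_9 = 15·7313766211 + 365135439 = 110071628604 → 5177757660787/110071628604
APPEND 9: p_10 = 9·5177757660787 + 344038781914 = 46943857728997, q_10 = 9·110071628604 + 7313766211 = 997958423647 → 46943857728997/997958423647
APPEND 8: p_11 = 8·46943857728997 + 5177757660787 = 380728619492763, q_11 = 8·997958423647 + 110071628604 = 8093739017780 → 380728619492763/8093739017780
APPEND 30: p_12 = 30·380728619492763 + 46943857728997 = 11468802442511887, q_12 = 30·8093739017780 + 997958423647 = 243810128957047 → 11468802442511887/243810128957047
APPEND 42: p_13 = 42·11468802442511887 + 380728619492763 = 482070431204992017, q_13 = 42·243810128957047 + 8093739017780 = 10248119155213754 → 482070431204992017/10248119155213754
APPEND 26: p_14 = 26·482070431204992017 + 11468802442511887 = 12545300013772304329, q_14 = 26·10248119155213754 + 243810128957047 = 266694908164514651 → 12545300013772304329/266694908164514651
APPEND 9: p_15 = 9·12545300013772304329 + 482070431204992017 = 113389770555155730978, q_15 = 9·266694908164514651 + 10248119155213754 = 2410502292635845613 → 113389770555155730978/2410502292635845613
APPEND 30: p_16 = 30·113389770555155730978 + 12545300013772304329 = 3414238416668444233669, q_16 = 30·2410502292635845613 + 266694908164514651 = 72581763687239883041 → 3414238416668444233669/72581763687239883041
APPEND 30: p_17 = 30·3414238416668444233669 + 113389770555155730978 = 102540542270608482741048, q_17 = 30·72581763687239883041 + 2410502292635845613 = 2179863412909832336843 → 102540542270608482741048/2179863412909832336843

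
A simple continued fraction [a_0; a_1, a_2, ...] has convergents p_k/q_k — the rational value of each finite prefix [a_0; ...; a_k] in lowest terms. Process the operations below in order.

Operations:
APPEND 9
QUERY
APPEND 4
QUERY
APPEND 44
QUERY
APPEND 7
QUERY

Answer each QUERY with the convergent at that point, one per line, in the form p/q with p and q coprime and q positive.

9/1
37/4
1637/177
11496/1243

APPEND 9: p_0 = 9·1 + 0 = 9, q_0 = 9·0 + 1 = 1 → 9/1
APPEND 4: p_1 = 4·9 + 1 = 37, q_1 = 4·1 + 0 = 4 → 37/4
APPEND 44: p_2 = 44·37 + 9 = 1637, q_2 = 44·4 + 1 = 177 → 1637/177
APPEND 7: p_3 = 7·1637 + 37 = 11496, q_3 = 7·177 + 4 = 1243 → 11496/1243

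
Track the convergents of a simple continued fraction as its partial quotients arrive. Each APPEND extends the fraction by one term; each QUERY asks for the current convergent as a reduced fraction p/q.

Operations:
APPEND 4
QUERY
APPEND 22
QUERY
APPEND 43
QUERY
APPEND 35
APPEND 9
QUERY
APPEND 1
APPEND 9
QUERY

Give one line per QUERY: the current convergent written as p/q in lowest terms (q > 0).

4/1
89/22
3831/947
1211397/299450
13321536/3293003

APPEND 4: p_0 = 4·1 + 0 = 4, q_0 = 4·0 + 1 = 1 → 4/1
APPEND 22: p_1 = 22·4 + 1 = 89, q_1 = 22·1 + 0 = 22 → 89/22
APPEND 43: p_2 = 43·89 + 4 = 3831, q_2 = 43·22 + 1 = 947 → 3831/947
APPEND 35: p_3 = 35·3831 + 89 = 134174, q_3 = 35·947 + 22 = 33167 → 134174/33167
APPEND 9: p_4 = 9·134174 + 3831 = 1211397, q_4 = 9·33167 + 947 = 299450 → 1211397/299450
APPEND 1: p_5 = 1·1211397 + 134174 = 1345571, q_5 = 1·299450 + 33167 = 332617 → 1345571/332617
APPEND 9: p_6 = 9·1345571 + 1211397 = 13321536, q_6 = 9·332617 + 299450 = 3293003 → 13321536/3293003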